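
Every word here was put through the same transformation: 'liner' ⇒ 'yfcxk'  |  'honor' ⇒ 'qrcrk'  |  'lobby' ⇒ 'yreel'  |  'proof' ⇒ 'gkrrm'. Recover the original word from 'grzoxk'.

poster

l(11)→y(24) and i(8)→f(5) fit y≡15x+15 (mod 26); the inverse of 15 mod 26 is 7. This is an affine cipher: with a=0,…,z=25, each position x becomes (15x+15) mod 26.
Undoing it on grzoxk: g(6)→7·(6−15)≡15=p; r(17)→7·(17−15)≡14=o; z(25)→7·(25−15)≡18=s; o(14)→7·(14−15)≡19=t; x(23)→7·(23−15)≡4=e; k(10)→7·(10−15)≡17=r (all mod 26).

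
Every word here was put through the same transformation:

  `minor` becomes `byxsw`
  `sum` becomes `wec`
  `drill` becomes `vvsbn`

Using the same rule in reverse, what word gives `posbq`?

grief

The word is reversed, then every letter is shifted forward by 10.
Undoing it on posbq: shift back: p−10=f, o−10=e, s−10=i, b−10=r, q−10=g → feirg; then reverse → grief.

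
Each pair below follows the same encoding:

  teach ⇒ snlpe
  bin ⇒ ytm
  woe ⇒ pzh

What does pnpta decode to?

Read the word backwards and shift each letter +11.
Reversing it on pnpta: shift back: p−11=e, n−11=c, p−11=e, t−11=i, a−11=p → eceip; then reverse → piece.

piece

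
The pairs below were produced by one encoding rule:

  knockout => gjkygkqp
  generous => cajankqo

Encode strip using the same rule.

opnel

Compare letters: k→g is +22, n→j is +22, o→k is +22 — a constant shift. This is a Caesar cipher with shift 22.
For strip: s+22=o, t+22=p, r+22=n, i+22=e, p+22=l.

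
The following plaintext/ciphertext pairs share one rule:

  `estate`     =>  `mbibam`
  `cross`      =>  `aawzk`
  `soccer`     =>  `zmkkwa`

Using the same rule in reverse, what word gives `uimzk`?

cream

The output letters match the input read backwards, each shifted +8: estate reversed is etatse. The word is reversed, then every letter is shifted forward by 8.
Decoding uimzk: shift back: u−8=m, i−8=a, m−8=e, z−8=r, k−8=c → maerc; then reverse → cream.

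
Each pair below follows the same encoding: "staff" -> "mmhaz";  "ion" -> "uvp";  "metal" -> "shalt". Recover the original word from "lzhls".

lease

Two steps: reverse the string, then apply a Caesar shift of +7.
Undoing it on lzhls: shift back: l−7=e, z−7=s, h−7=a, l−7=e, s−7=l → esael; then reverse → lease.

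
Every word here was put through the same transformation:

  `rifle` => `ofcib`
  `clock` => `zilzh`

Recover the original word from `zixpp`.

class

Compare letters: r→o is +23, i→f is +23, f→c is +23 — a constant shift. It's a constant shift of +23 (ROT23).
Reversing it on zixpp: z−23=c, i−23=l, x−23=a, p−23=s, p−23=s.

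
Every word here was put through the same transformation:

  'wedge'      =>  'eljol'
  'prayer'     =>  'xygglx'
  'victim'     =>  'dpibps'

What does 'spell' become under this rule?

Shifts by position in wedge: pos 0: w→e (+8), pos 1: e→l (+7), pos 2: d→j (+6), pos 3: g→o (+8), pos 4: e→l (+7) — repeating every 3. A repeating key of period 3 is used — shifts +8, +7, +6 over and over.
For spell: s+8=a, p+7=w, e+6=k, l+8=t, l+7=s.

awkts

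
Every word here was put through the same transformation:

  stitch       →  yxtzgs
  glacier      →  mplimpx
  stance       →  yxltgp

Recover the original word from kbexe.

Shifts by position in stitch: pos 0: s→y (+6), pos 1: t→x (+4), pos 2: i→t (+11), pos 3: t→z (+6), pos 4: c→g (+4), pos 5: h→s (+11) — repeating every 3. The shifts repeat in a cycle of length 3: positions 0,1,… shift by +6, +4, +11, then the pattern repeats.
Undoing it on kbexe: k−6=e, b−4=x, e−11=t, x−6=r, e−4=a.

extra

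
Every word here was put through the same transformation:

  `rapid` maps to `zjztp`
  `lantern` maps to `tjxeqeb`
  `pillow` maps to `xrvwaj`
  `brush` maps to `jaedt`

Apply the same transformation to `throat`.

In rapid: r→z is +8, a→j is +9, p→z is +10, i→t is +11 — the shift increases by 1 each position. The shift increases by 1 at each position, starting from +8: 8, 9, 10, ….
On throat: t+8=b, h+9=q, r+10=b, o+11=z, a+12=m, t+13=g.

bqbzmg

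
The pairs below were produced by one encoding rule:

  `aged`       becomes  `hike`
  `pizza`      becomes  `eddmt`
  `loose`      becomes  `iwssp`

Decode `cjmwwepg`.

The output letters match the input read backwards, each shifted +4: aged reversed is dega. Read the word backwards and shift each letter +4.
Undoing it on cjmwwepg: shift back: c−4=y, j−4=f, m−4=i, w−4=s, w−4=s, e−4=a, p−4=l, g−4=c → yfissalc; then reverse → classify.

classify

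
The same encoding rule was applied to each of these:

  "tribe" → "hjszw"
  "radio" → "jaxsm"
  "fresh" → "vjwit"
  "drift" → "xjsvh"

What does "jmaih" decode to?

t(19)→h(7) and r(17)→j(9) fit y≡25x+0 (mod 26); the inverse of 25 mod 26 is 25. This is an affine cipher: with a=0,…,z=25, each position x becomes (25x+0) mod 26.
Reversing it on jmaih: j(9)→25·(9−0)≡17=r; m(12)→25·(12−0)≡14=o; a(0)→25·(0−0)≡0=a; i(8)→25·(8−0)≡18=s; h(7)→25·(7−0)≡19=t (all mod 26).

roast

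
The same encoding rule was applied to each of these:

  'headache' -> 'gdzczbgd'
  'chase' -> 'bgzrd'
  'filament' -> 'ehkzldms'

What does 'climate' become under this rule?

bkhlzsd

Compare letters: h→g is +25, e→d is +25, a→z is +25 — a constant shift. Every letter moves 25 places later in the alphabet, wrapping around z→a.
Applying it to climate: c+25=b, l+25=k, i+25=h, m+25=l, a+25=z, t+25=s, e+25=d.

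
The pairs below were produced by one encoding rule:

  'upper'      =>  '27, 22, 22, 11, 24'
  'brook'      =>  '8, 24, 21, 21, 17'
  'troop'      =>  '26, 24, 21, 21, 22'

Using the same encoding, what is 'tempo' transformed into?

Each letter is replaced by its alphabet position (a=1..z=26) + 6.
Applying it to tempo: t=20→26, e=5→11, m=13→19, p=16→22, o=15→21.

26, 11, 19, 22, 21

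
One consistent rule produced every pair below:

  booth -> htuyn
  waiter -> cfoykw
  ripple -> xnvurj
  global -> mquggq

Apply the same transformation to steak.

Shifts by position in booth: pos 0: b→h (+6), pos 1: o→t (+5), pos 2: o→u (+6), pos 3: t→y (+5) — repeating every 2. The shifts repeat in a cycle of length 2: positions 0,1,… shift by +6, +5, then the pattern repeats.
Applying it to steak: s+6=y, t+5=y, e+6=k, a+5=f, k+6=q.

yykfq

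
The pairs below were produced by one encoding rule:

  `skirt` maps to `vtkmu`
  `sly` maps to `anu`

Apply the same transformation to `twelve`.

The output letters match the input read backwards, each shifted +2: skirt reversed is triks. The word is reversed, then every letter is shifted forward by 2.
Applying it to twelve: reverse → evlewt; then shift: e+2=g, v+2=x, l+2=n, e+2=g, w+2=y, t+2=v.

gxngyv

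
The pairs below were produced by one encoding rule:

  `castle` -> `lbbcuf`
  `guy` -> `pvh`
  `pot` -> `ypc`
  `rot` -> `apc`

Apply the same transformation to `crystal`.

lahbcbu

The shift depends on letter class: consonant c→l is +9, but vowel a→b is +1. Vowels shift forward by 1 and consonants shift forward by 9.
For crystal: c(cons)+9=l, r(cons)+9=a, y(cons)+9=h, s(cons)+9=b, t(cons)+9=c, a(vowel)+1=b, l(cons)+9=u.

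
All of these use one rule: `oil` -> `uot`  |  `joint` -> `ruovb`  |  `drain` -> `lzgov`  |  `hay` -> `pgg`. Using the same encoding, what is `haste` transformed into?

pgabk

Two shifts are in play — +6 for a/e/i/o/u, +8 for every other letter.
On haste: h(cons)+8=p, a(vowel)+6=g, s(cons)+8=a, t(cons)+8=b, e(vowel)+6=k.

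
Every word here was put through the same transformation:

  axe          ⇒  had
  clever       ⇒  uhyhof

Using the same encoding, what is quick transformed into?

nflxt

The output letters match the input read backwards, each shifted +3: axe reversed is exa. Two steps: reverse the string, then apply a Caesar shift of +3.
On quick: reverse → kciuq; then shift: k+3=n, c+3=f, i+3=l, u+3=x, q+3=t.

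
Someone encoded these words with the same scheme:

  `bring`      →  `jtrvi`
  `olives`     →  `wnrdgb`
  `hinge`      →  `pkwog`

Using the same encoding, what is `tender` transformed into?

bgwlga

Shifts by position in bring: pos 0: b→j (+8), pos 1: r→t (+2), pos 2: i→r (+9), pos 3: n→v (+8), pos 4: g→i (+2) — repeating every 3. The shifts repeat in a cycle of length 3: positions 0,1,… shift by +8, +2, +9, then the pattern repeats.
On tender: t+8=b, e+2=g, n+9=w, d+8=l, e+2=g, r+9=a.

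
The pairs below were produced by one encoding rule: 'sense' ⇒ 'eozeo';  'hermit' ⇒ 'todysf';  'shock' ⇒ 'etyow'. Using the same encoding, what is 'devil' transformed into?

The rule splits by letter class: vowels +10, consonants +12.
For devil: d(cons)+12=p, e(vowel)+10=o, v(cons)+12=h, i(vowel)+10=s, l(cons)+12=x.

pohsx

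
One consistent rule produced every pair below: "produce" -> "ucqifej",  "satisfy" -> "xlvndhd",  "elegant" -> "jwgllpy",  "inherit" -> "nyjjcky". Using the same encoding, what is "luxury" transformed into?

qfzzca

It's a Vigenère-style cipher with numeric key [5,11,2]: position i shifts by key[i mod 3].
Applying it to luxury: l+5=q, u+11=f, x+2=z, u+5=z, r+11=c, y+2=a.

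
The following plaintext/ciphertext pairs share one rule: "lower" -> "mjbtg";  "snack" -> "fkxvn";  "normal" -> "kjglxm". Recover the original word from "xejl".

atom

l(11)→m(12) and o(14)→j(9) fit y≡25x+23 (mod 26); the inverse of 25 mod 26 is 25. Treating letters as 0–25, the rule is x ↦ 25x + 23 (mod 26).
Undoing it on xejl: x(23)→25·(23−23)≡0=a; e(4)→25·(4−23)≡19=t; j(9)→25·(9−23)≡14=o; l(11)→25·(11−23)≡12=m (all mod 26).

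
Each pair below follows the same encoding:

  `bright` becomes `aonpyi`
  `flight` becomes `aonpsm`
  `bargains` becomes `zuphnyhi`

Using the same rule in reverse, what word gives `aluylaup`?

The output letters match the input read backwards, each shifted +7: bright reversed is thgirb. The word is reversed, then every letter is shifted forward by 7.
Reversing it on aluylaup: shift back: a−7=t, l−7=e, u−7=n, y−7=r, l−7=e, a−7=t, u−7=n, p−7=i → tenretni; then reverse → internet.

internet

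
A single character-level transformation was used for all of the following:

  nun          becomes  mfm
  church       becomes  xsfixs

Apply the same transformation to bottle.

ylggov

Each pair mirrors across the alphabet (n↔m, u↔f, n↔m): positions sum to 25. Each letter is replaced by its mirror in the alphabet: a↔z, b↔y, c↔x, and so on (the Atbash cipher).
Applying it to bottle: b↔y, o↔l, t↔g, t↔g, l↔o, e↔v.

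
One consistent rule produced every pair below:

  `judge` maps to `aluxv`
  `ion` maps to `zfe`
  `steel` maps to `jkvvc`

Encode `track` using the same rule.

Compare letters: j→a is +17, u→l is +17, d→u is +17 — a constant shift. Every letter moves 17 places later in the alphabet, wrapping around z→a.
For track: t+17=k, r+17=i, a+17=r, c+17=t, k+17=b.

kirtb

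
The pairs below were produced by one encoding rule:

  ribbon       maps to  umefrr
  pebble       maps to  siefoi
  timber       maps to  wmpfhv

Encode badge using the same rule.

eegkh

Shifts by position in ribbon: pos 0: r→u (+3), pos 1: i→m (+4), pos 2: b→e (+3), pos 3: b→f (+4) — repeating every 2. The shifts repeat in a cycle of length 2: positions 0,1,… shift by +3, +4, then the pattern repeats.
Applying it to badge: b+3=e, a+4=e, d+3=g, g+4=k, e+3=h.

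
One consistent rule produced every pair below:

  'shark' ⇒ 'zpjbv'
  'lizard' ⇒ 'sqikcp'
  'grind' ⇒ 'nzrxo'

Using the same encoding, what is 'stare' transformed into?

zbjbp

In shark: s→z is +7, h→p is +8, a→j is +9, r→b is +10 — the shift increases by 1 each position. Each letter shifts forward by (position + 7), i.e. 7, 8, 9, … — the shift grows by one for each successive letter.
For stare: s+7=z, t+8=b, a+9=j, r+10=b, e+11=p.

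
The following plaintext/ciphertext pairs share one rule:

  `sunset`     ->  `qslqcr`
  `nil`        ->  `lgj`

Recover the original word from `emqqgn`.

It's a constant shift of +24 (ROT24).
Decoding emqqgn: e−24=g, m−24=o, q−24=s, q−24=s, g−24=i, n−24=p.

gossip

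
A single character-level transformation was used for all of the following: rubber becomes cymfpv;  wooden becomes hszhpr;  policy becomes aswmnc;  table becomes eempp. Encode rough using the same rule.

Shifts by position in rubber: pos 0: r→c (+11), pos 1: u→y (+4), pos 2: b→m (+11), pos 3: b→f (+4) — repeating every 2. It's a Vigenère-style cipher with numeric key [11,4]: position i shifts by key[i mod 2].
Applying it to rough: r+11=c, o+4=s, u+11=f, g+4=k, h+11=s.

csfks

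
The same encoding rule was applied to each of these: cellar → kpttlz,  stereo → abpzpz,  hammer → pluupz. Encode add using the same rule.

lll

Two shifts are in play — +11 for a/e/i/o/u, +8 for every other letter.
Applying it to add: a(vowel)+11=l, d(cons)+8=l, d(cons)+8=l.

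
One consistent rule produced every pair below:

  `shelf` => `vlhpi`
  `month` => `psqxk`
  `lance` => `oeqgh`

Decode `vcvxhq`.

system

Shifts by position in shelf: pos 0: s→v (+3), pos 1: h→l (+4), pos 2: e→h (+3), pos 3: l→p (+4) — repeating every 2. It's a Vigenère-style cipher with numeric key [3,4]: position i shifts by key[i mod 2].
Decoding vcvxhq: v−3=s, c−4=y, v−3=s, x−4=t, h−3=e, q−4=m.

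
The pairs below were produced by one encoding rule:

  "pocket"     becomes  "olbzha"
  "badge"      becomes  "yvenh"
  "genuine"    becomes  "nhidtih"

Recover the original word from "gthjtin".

viewing

Treating letters as 0–25, the rule is x ↦ 3x + 21 (mod 26).
Decoding gthjtin: g(6)→9·(6−21)≡21=v; t(19)→9·(19−21)≡8=i; h(7)→9·(7−21)≡4=e; j(9)→9·(9−21)≡22=w; t(19)→9·(19−21)≡8=i; i(8)→9·(8−21)≡13=n; n(13)→9·(13−21)≡6=g (all mod 26).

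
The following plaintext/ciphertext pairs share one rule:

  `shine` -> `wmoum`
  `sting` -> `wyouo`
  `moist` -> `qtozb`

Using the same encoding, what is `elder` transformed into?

iqjlz

In shine: s→w is +4, h→m is +5, i→o is +6, n→u is +7 — the shift increases by 1 each position. The shift increases by 1 at each position, starting from +4: 4, 5, 6, ….
Applying it to elder: e+4=i, l+5=q, d+6=j, e+7=l, r+8=z.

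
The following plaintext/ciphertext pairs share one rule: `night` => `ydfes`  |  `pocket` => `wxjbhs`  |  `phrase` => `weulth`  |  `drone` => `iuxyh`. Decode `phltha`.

Treating letters as 0–25, the rule is x ↦ 25x + 11 (mod 26).
Undoing it on phltha: p(15)→25·(15−11)≡22=w; h(7)→25·(7−11)≡4=e; l(11)→25·(11−11)≡0=a; t(19)→25·(19−11)≡18=s; h(7)→25·(7−11)≡4=e; a(0)→25·(0−11)≡11=l (all mod 26).

weasel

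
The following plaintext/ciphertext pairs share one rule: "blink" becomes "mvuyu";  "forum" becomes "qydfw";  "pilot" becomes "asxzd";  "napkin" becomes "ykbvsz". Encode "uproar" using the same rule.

fzdzkd

Shifts by position in blink: pos 0: b→m (+11), pos 1: l→v (+10), pos 2: i→u (+12), pos 3: n→y (+11), pos 4: k→u (+10) — repeating every 3. It's a Vigenère-style cipher with numeric key [11,10,12]: position i shifts by key[i mod 3].
For uproar: u+11=f, p+10=z, r+12=d, o+11=z, a+10=k, r+12=d.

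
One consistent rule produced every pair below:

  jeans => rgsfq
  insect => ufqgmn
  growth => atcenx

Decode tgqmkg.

j(9)→r(17) and e(4)→g(6) fit y≡23x+18 (mod 26); the inverse of 23 mod 26 is 17. Each letter's alphabet position (a=0..z=25) is mapped through 23·x+18 mod 26 — an affine cipher.
Undoing it on tgqmkg: t(19)→17·(19−18)≡17=r; g(6)→17·(6−18)≡4=e; q(16)→17·(16−18)≡18=s; m(12)→17·(12−18)≡2=c; k(10)→17·(10−18)≡20=u; g(6)→17·(6−18)≡4=e (all mod 26).

rescue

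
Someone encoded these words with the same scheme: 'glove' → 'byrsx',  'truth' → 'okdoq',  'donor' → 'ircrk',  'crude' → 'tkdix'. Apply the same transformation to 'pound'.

g(6)→b(1) and l(11)→y(24) fit y≡15x+15 (mod 26); the inverse of 15 mod 26 is 7. Treating letters as 0–25, the rule is x ↦ 15x + 15 (mod 26).
For pound: p(15)→15·15+15≡6=g; o(14)→15·14+15≡17=r; u(20)→15·20+15≡3=d; n(13)→15·13+15≡2=c; d(3)→15·3+15≡8=i (all mod 26).

grdci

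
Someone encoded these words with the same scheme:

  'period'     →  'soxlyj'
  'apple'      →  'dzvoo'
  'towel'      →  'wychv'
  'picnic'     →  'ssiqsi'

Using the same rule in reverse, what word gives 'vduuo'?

store

Shifts by position in period: pos 0: p→s (+3), pos 1: e→o (+10), pos 2: r→x (+6), pos 3: i→l (+3), pos 4: o→y (+10), pos 5: d→j (+6) — repeating every 3. It's a Vigenère-style cipher with numeric key [3,10,6]: position i shifts by key[i mod 3].
Reversing it on vduuo: v−3=s, d−10=t, u−6=o, u−3=r, o−10=e.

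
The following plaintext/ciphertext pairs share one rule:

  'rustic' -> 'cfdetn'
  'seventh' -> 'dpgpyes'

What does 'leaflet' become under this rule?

wplqwpe

Each letter is shifted forward by 11 in the alphabet (a Caesar shift of +11).
For leaflet: l+11=w, e+11=p, a+11=l, f+11=q, l+11=w, e+11=p, t+11=e.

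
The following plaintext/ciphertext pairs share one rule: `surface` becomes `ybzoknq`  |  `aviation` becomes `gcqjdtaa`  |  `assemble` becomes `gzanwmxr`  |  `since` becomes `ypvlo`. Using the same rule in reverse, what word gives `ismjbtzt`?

In surface: s→y is +6, u→b is +7, r→z is +8, f→o is +9 — the shift increases by 1 each position. Each letter shifts forward by (position + 6), i.e. 6, 7, 8, … — the shift grows by one for each successive letter.
Decoding ismjbtzt: i−6=c, s−7=l, m−8=e, j−9=a, b−10=r, t−11=i, z−12=n, t−13=g.

clearing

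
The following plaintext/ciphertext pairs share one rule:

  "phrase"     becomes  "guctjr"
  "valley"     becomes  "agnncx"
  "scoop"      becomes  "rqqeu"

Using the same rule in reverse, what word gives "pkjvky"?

within

The output letters match the input read backwards, each shifted +2: phrase reversed is esarhp. Two steps: reverse the string, then apply a Caesar shift of +2.
Decoding pkjvky: shift back: p−2=n, k−2=i, j−2=h, v−2=t, k−2=i, y−2=w → nihtiw; then reverse → within.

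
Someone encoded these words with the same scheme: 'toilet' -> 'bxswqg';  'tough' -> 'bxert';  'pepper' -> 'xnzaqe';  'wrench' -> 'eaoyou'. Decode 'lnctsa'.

design

The shift increases by 1 at each position, starting from +8: 8, 9, 10, ….
Decoding lnctsa: l−8=d, n−9=e, c−10=s, t−11=i, s−12=g, a−13=n.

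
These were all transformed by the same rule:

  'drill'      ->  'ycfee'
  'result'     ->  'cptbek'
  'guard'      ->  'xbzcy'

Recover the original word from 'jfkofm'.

within

d(3)→y(24) and r(17)→c(2) fit y≡17x+25 (mod 26); the inverse of 17 mod 26 is 23. This is an affine cipher: with a=0,…,z=25, each position x becomes (17x+25) mod 26.
Decoding jfkofm: j(9)→23·(9−25)≡22=w; f(5)→23·(5−25)≡8=i; k(10)→23·(10−25)≡19=t; o(14)→23·(14−25)≡7=h; f(5)→23·(5−25)≡8=i; m(12)→23·(12−25)≡13=n (all mod 26).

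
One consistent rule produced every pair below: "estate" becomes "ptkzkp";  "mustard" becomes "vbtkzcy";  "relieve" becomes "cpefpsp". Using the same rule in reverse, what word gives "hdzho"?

coach

e(4)→p(15) and s(18)→t(19) fit y≡17x+25 (mod 26); the inverse of 17 mod 26 is 23. Each letter's alphabet position (a=0..z=25) is mapped through 17·x+25 mod 26 — an affine cipher.
Decoding hdzho: h(7)→23·(7−25)≡2=c; d(3)→23·(3−25)≡14=o; z(25)→23·(25−25)≡0=a; h(7)→23·(7−25)≡2=c; o(14)→23·(14−25)≡7=h (all mod 26).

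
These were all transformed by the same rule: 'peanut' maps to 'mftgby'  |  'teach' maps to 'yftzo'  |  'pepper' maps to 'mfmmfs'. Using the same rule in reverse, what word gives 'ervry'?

p(15)→m(12) and e(4)→f(5) fit y≡3x+19 (mod 26); the inverse of 3 mod 26 is 9. This is an affine cipher: with a=0,…,z=25, each position x becomes (3x+19) mod 26.
Undoing it on ervry: e(4)→9·(4−19)≡21=v; r(17)→9·(17−19)≡8=i; v(21)→9·(21−19)≡18=s; r(17)→9·(17−19)≡8=i; y(24)→9·(24−19)≡19=t (all mod 26).

visit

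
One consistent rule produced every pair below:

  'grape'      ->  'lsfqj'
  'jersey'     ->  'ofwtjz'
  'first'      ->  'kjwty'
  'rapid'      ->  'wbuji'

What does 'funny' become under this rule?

Shifts by position in grape: pos 0: g→l (+5), pos 1: r→s (+1), pos 2: a→f (+5), pos 3: p→q (+1) — repeating every 2. It's a Vigenère-style cipher with numeric key [5,1]: position i shifts by key[i mod 2].
For funny: f+5=k, u+1=v, n+5=s, n+1=o, y+5=d.

kvsod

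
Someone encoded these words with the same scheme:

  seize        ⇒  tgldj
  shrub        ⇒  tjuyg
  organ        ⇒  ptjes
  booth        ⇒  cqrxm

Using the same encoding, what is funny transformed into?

In seize: s→t is +1, e→g is +2, i→l is +3, z→d is +4 — the shift increases by 1 each position. The shift increases by 1 at each position, starting from +1: 1, 2, 3, ….
On funny: f+1=g, u+2=w, n+3=q, n+4=r, y+5=d.

gwqrd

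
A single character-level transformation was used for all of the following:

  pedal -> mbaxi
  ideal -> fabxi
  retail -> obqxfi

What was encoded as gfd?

This is a Caesar cipher with shift 23.
Decoding gfd: g−23=j, f−23=i, d−23=g.

jig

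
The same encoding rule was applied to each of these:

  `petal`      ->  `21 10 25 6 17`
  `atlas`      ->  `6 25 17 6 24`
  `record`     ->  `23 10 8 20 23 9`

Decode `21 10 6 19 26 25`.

Letters become their 1-based position plus 5 (so a→6, b→7, …).
Reversing it on 21 10 6 19 26 25: 21→(21−5)÷1=16=p, 10→(10−5)÷1=5=e, 6→(6−5)÷1=1=a, 19→(19−5)÷1=14=n, 26→(26−5)÷1=21=u, 25→(25−5)÷1=20=t.

peanut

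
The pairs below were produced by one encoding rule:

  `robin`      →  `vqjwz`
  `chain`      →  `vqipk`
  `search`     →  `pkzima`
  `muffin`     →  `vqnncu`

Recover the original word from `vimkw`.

The output letters match the input read backwards, each shifted +8: robin reversed is nibor. Read the word backwards and shift each letter +8.
Reversing it on vimkw: shift back: v−8=n, i−8=a, m−8=e, k−8=c, w−8=o → naeco; then reverse → ocean.

ocean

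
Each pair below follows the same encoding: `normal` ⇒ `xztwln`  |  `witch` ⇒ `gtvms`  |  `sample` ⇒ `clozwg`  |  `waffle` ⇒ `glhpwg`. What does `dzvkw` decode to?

Shifts by position in normal: pos 0: n→x (+10), pos 1: o→z (+11), pos 2: r→t (+2), pos 3: m→w (+10), pos 4: a→l (+11), pos 5: l→n (+2) — repeating every 3. The shifts repeat in a cycle of length 3: positions 0,1,… shift by +10, +11, +2, then the pattern repeats.
Decoding dzvkw: d−10=t, z−11=o, v−2=t, k−10=a, w−11=l.

total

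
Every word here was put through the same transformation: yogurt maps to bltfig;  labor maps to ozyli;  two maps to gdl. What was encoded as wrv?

die

This is the alphabet-reversal cipher (Atbash): a becomes z, b becomes y, etc.
Reversing it on wrv: w↔d, r↔i, v↔e.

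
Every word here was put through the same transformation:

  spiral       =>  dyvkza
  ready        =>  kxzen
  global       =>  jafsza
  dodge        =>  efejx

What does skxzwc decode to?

breath

Each letter's alphabet position (a=0..z=25) is mapped through 19·x+25 mod 26 — an affine cipher.
Reversing it on skxzwc: s(18)→11·(18−25)≡1=b; k(10)→11·(10−25)≡17=r; x(23)→11·(23−25)≡4=e; z(25)→11·(25−25)≡0=a; w(22)→11·(22−25)≡19=t; c(2)→11·(2−25)≡7=h (all mod 26).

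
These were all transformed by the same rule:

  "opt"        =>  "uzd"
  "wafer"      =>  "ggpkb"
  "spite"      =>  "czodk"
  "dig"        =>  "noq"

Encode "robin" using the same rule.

bulox

The shift depends on letter class: consonant p→z is +10, but vowel o→u is +6. The rule splits by letter class: vowels +6, consonants +10.
On robin: r(cons)+10=b, o(vowel)+6=u, b(cons)+10=l, i(vowel)+6=o, n(cons)+10=x.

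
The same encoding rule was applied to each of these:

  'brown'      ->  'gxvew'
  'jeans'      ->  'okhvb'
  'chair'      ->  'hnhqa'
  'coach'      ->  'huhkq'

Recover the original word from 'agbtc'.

In brown: b→g is +5, r→x is +6, o→v is +7, w→e is +8 — the shift increases by 1 each position. Each letter shifts forward by (position + 5), i.e. 5, 6, 7, … — the shift grows by one for each successive letter.
Undoing it on agbtc: a−5=v, g−6=a, b−7=u, t−8=l, c−9=t.

vault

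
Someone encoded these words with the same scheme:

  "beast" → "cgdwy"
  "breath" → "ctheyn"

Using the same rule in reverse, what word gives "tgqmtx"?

In beast: b→c is +1, e→g is +2, a→d is +3, s→w is +4 — the shift increases by 1 each position. Each letter shifts forward by (position + 1), i.e. 1, 2, 3, … — the shift grows by one for each successive letter.
Reversing it on tgqmtx: t−1=s, g−2=e, q−3=n, m−4=i, t−5=o, x−6=r.

senior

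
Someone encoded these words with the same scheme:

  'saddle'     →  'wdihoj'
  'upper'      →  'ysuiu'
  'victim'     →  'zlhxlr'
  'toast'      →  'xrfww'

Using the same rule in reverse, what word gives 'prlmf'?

logic

Shifts by position in saddle: pos 0: s→w (+4), pos 1: a→d (+3), pos 2: d→i (+5), pos 3: d→h (+4), pos 4: l→o (+3), pos 5: e→j (+5) — repeating every 3. It's a Vigenère-style cipher with numeric key [4,3,5]: position i shifts by key[i mod 3].
Undoing it on prlmf: p−4=l, r−3=o, l−5=g, m−4=i, f−3=c.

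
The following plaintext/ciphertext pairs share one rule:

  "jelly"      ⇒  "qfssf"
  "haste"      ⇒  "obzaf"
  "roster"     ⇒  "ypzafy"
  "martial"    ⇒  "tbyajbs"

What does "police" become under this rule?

The shift depends on letter class: consonant j→q is +7, but vowel e→f is +1. The rule splits by letter class: vowels +1, consonants +7.
On police: p(cons)+7=w, o(vowel)+1=p, l(cons)+7=s, i(vowel)+1=j, c(cons)+7=j, e(vowel)+1=f.

wpsjjf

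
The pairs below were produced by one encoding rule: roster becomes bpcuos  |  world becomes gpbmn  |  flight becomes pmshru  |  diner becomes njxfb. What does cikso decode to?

share

Shifts by position in roster: pos 0: r→b (+10), pos 1: o→p (+1), pos 2: s→c (+10), pos 3: t→u (+1) — repeating every 2. It's a Vigenère-style cipher with numeric key [10,1]: position i shifts by key[i mod 2].
Reversing it on cikso: c−10=s, i−1=h, k−10=a, s−1=r, o−10=e.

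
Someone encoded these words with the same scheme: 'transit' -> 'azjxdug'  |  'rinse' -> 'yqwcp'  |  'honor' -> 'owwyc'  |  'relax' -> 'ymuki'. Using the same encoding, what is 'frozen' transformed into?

Letter i (0-indexed) is shifted by i+7, so successive shifts are 7, 8, 9, ….
For frozen: f+7=m, r+8=z, o+9=x, z+10=j, e+11=p, n+12=z.

mzxjpz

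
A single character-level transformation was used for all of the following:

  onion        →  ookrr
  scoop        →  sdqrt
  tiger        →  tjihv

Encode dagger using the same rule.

In onion: o→o is +0, n→o is +1, i→k is +2, o→r is +3 — the shift increases by 1 each position. The shift increases by 1 at each position, starting from +0: 0, 1, 2, ….
On dagger: d+0=d, a+1=b, g+2=i, g+3=j, e+4=i, r+5=w.

dbijiw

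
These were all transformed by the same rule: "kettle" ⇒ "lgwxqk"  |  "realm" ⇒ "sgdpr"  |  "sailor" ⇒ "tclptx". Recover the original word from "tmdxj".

Letter i (0-indexed) is shifted by i+1, so successive shifts are 1, 2, 3, ….
Undoing it on tmdxj: t−1=s, m−2=k, d−3=a, x−4=t, j−5=e.

skate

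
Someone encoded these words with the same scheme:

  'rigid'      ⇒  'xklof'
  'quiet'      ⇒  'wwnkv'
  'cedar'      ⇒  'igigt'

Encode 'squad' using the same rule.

A repeating key of period 3 is used — shifts +6, +2, +5 over and over.
Applying it to squad: s+6=y, q+2=s, u+5=z, a+6=g, d+2=f.

yszgf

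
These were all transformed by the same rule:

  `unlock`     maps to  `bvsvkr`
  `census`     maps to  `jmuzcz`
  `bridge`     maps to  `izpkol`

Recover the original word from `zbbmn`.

It's a Vigenère-style cipher with numeric key [7,8,7]: position i shifts by key[i mod 3].
Undoing it on zbbmn: z−7=s, b−8=t, b−7=u, m−7=f, n−8=f.

stuff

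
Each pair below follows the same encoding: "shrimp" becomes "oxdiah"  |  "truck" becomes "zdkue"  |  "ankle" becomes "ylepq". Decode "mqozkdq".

gesture

s(18)→o(14) and h(7)→x(23) fit y≡11x+24 (mod 26); the inverse of 11 mod 26 is 19. Each letter's alphabet position (a=0..z=25) is mapped through 11·x+24 mod 26 — an affine cipher.
Reversing it on mqozkdq: m(12)→19·(12−24)≡6=g; q(16)→19·(16−24)≡4=e; o(14)→19·(14−24)≡18=s; z(25)→19·(25−24)≡19=t; k(10)→19·(10−24)≡20=u; d(3)→19·(3−24)≡17=r; q(16)→19·(16−24)≡4=e (all mod 26).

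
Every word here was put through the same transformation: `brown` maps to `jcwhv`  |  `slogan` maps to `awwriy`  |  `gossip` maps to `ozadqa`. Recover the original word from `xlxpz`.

paper

Shifts by position in brown: pos 0: b→j (+8), pos 1: r→c (+11), pos 2: o→w (+8), pos 3: w→h (+11) — repeating every 2. It's a Vigenère-style cipher with numeric key [8,11]: position i shifts by key[i mod 2].
Undoing it on xlxpz: x−8=p, l−11=a, x−8=p, p−11=e, z−8=r.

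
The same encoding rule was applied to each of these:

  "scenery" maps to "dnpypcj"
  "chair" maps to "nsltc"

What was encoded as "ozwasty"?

This is a Caesar cipher with shift 11.
Decoding ozwasty: o−11=d, z−11=o, w−11=l, a−11=p, s−11=h, t−11=i, y−11=n.

dolphin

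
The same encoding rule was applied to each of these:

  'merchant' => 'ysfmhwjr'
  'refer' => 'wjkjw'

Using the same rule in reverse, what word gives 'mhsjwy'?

Two steps: reverse the string, then apply a Caesar shift of +5.
Reversing it on mhsjwy: shift back: m−5=h, h−5=c, s−5=n, j−5=e, w−5=r, y−5=t → hcnert; then reverse → trench.

trench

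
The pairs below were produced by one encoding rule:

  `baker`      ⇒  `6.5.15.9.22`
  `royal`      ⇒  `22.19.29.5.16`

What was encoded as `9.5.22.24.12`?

Each letter is replaced by its alphabet position (a=1..z=26) + 4.
Undoing it on 9.5.22.24.12: 9→(9−4)÷1=5=e, 5→(5−4)÷1=1=a, 22→(22−4)÷1=18=r, 24→(24−4)÷1=20=t, 12→(12−4)÷1=8=h.

earth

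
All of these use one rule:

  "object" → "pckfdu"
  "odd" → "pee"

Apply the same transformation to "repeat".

Compare letters: o→p is +1, b→c is +1, j→k is +1 — a constant shift. It's a constant shift of +1 (ROT1).
Applying it to repeat: r+1=s, e+1=f, p+1=q, e+1=f, a+1=b, t+1=u.

sfqfbu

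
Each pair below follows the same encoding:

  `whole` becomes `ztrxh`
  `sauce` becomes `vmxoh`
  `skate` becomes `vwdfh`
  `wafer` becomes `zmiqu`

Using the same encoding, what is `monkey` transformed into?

paqwhk

Shifts by position in whole: pos 0: w→z (+3), pos 1: h→t (+12), pos 2: o→r (+3), pos 3: l→x (+12) — repeating every 2. The shifts repeat in a cycle of length 2: positions 0,1,… shift by +3, +12, then the pattern repeats.
On monkey: m+3=p, o+12=a, n+3=q, k+12=w, e+3=h, y+12=k.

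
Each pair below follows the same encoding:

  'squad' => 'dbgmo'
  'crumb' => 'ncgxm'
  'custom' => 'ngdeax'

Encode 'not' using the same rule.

The shift depends on letter class: consonant s→d is +11, but vowel u→g is +12. Two shifts are in play — +12 for a/e/i/o/u, +11 for every other letter.
On not: n(cons)+11=y, o(vowel)+12=a, t(cons)+11=e.

yae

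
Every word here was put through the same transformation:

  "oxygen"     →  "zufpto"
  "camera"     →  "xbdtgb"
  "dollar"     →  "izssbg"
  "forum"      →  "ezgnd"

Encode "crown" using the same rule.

o(14)→z(25) and x(23)→u(20) fit y≡11x+1 (mod 26); the inverse of 11 mod 26 is 19. This is an affine cipher: with a=0,…,z=25, each position x becomes (11x+1) mod 26.
On crown: c(2)→11·2+1≡23=x; r(17)→11·17+1≡6=g; o(14)→11·14+1≡25=z; w(22)→11·22+1≡9=j; n(13)→11·13+1≡14=o (all mod 26).

xgzjo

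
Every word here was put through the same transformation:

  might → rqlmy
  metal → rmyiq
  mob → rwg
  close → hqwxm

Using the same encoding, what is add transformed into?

iii

The shift depends on letter class: consonant m→r is +5, but vowel i→q is +8. Two shifts are in play — +8 for a/e/i/o/u, +5 for every other letter.
For add: a(vowel)+8=i, d(cons)+5=i, d(cons)+5=i.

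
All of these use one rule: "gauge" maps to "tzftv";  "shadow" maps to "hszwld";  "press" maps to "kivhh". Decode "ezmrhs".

vanish

Each pair mirrors across the alphabet (g↔t, a↔z, u↔f): positions sum to 25. Each letter is replaced by its mirror in the alphabet: a↔z, b↔y, c↔x, and so on (the Atbash cipher).
Undoing it on ezmrhs: e↔v, z↔a, m↔n, r↔i, h↔s, s↔h.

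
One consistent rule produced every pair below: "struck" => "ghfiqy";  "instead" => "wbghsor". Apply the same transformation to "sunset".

gibgsh

Compare letters: s→g is +14, t→h is +14, r→f is +14 — a constant shift. Every letter moves 14 places later in the alphabet, wrapping around z→a.
Applying it to sunset: s+14=g, u+14=i, n+14=b, s+14=g, e+14=s, t+14=h.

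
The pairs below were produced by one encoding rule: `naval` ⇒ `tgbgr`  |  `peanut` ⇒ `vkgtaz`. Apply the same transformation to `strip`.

yzxov

Compare letters: n→t is +6, a→g is +6, v→b is +6 — a constant shift. Each letter is shifted forward by 6 in the alphabet (a Caesar shift of +6).
On strip: s+6=y, t+6=z, r+6=x, i+6=o, p+6=v.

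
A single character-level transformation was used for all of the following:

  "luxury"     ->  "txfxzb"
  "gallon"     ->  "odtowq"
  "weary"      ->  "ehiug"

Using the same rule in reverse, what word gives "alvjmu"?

Shifts by position in luxury: pos 0: l→t (+8), pos 1: u→x (+3), pos 2: x→f (+8), pos 3: u→x (+3) — repeating every 2. It's a Vigenère-style cipher with numeric key [8,3]: position i shifts by key[i mod 2].
Decoding alvjmu: a−8=s, l−3=i, v−8=n, j−3=g, m−8=e, u−3=r.

singer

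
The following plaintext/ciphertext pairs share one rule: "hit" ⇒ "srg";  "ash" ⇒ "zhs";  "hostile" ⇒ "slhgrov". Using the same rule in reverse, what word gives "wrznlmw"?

Each pair mirrors across the alphabet (h↔s, i↔r, t↔g): positions sum to 25. Letters are reflected about the middle of the alphabet (position → 25−position): Atbash.
Reversing it on wrznlmw: w↔d, r↔i, z↔a, n↔m, l↔o, m↔n, w↔d.

diamond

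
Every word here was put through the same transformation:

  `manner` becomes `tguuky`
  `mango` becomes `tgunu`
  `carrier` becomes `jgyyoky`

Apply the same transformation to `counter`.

juauaky

The rule splits by letter class: vowels +6, consonants +7.
Applying it to counter: c(cons)+7=j, o(vowel)+6=u, u(vowel)+6=a, n(cons)+7=u, t(cons)+7=a, e(vowel)+6=k, r(cons)+7=y.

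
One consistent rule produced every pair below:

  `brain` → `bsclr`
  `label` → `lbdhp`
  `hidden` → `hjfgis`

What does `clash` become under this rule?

cmcvl

Each letter shifts forward by its position index (0, 1, 2, …) — the shift grows by one for each successive letter.
On clash: c+0=c, l+1=m, a+2=c, s+3=v, h+4=l.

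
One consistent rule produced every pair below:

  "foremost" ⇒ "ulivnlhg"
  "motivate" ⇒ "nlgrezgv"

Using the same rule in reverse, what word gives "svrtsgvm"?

heighten

Each pair mirrors across the alphabet (f↔u, o↔l, r↔i): positions sum to 25. Letters are reflected about the middle of the alphabet (position → 25−position): Atbash.
Undoing it on svrtsgvm: s↔h, v↔e, r↔i, t↔g, s↔h, g↔t, v↔e, m↔n.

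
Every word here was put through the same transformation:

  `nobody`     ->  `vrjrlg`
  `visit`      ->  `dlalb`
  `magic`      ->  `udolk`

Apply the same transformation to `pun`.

Two shifts are in play — +3 for a/e/i/o/u, +8 for every other letter.
For pun: p(cons)+8=x, u(vowel)+3=x, n(cons)+8=v.

xxv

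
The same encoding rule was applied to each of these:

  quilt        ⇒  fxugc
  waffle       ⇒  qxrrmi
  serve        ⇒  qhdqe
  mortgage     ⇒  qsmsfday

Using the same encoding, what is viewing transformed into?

szuiquh

The output letters match the input read backwards, each shifted +12: quilt reversed is tliuq. The word is reversed, then every letter is shifted forward by 12.
On viewing: reverse → gniweiv; then shift: g+12=s, n+12=z, i+12=u, w+12=i, e+12=q, i+12=u, v+12=h.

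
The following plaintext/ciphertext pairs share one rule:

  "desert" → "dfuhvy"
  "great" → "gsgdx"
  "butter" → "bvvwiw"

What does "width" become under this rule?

In desert: d→d is +0, e→f is +1, s→u is +2, e→h is +3 — the shift increases by 1 each position. The shift increases by 1 at each position, starting from +0: 0, 1, 2, ….
Applying it to width: w+0=w, i+1=j, d+2=f, t+3=w, h+4=l.

wjfwl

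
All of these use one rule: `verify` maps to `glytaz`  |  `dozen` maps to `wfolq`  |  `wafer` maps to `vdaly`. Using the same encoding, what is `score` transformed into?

v(21)→g(6) and e(4)→l(11) fit y≡15x+3 (mod 26); the inverse of 15 mod 26 is 7. This is an affine cipher: with a=0,…,z=25, each position x becomes (15x+3) mod 26.
Applying it to score: s(18)→15·18+3≡13=n; c(2)→15·2+3≡7=h; o(14)→15·14+3≡5=f; r(17)→15·17+3≡24=y; e(4)→15·4+3≡11=l (all mod 26).

nhfyl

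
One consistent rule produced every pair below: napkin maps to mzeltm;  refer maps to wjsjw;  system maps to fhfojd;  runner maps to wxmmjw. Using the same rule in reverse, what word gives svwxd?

n(13)→m(12) and a(0)→z(25) fit y≡9x+25 (mod 26); the inverse of 9 mod 26 is 3. This is an affine cipher: with a=0,…,z=25, each position x becomes (9x+25) mod 26.
Undoing it on svwxd: s(18)→3·(18−25)≡5=f; v(21)→3·(21−25)≡14=o; w(22)→3·(22−25)≡17=r; x(23)→3·(23−25)≡20=u; d(3)→3·(3−25)≡12=m (all mod 26).

forum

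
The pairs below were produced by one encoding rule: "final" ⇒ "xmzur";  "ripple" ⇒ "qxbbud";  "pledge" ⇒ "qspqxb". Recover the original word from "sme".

sag

Read the word backwards and shift each letter +12.
Decoding sme: shift back: s−12=g, m−12=a, e−12=s → gas; then reverse → sag.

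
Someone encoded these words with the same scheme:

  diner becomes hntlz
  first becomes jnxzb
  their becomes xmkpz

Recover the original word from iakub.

event

In diner: d→h is +4, i→n is +5, n→t is +6, e→l is +7 — the shift increases by 1 each position. Letter i (0-indexed) is shifted by i+4, so successive shifts are 4, 5, 6, ….
Decoding iakub: i−4=e, a−5=v, k−6=e, u−7=n, b−8=t.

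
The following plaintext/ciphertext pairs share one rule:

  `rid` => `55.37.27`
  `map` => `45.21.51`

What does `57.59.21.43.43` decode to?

r(#18)→55 and i(#9)→37: differences scale by 2, so n = 2·pos + 19. The formula is n = 2×(alphabet index, a=1) + 19.
Decoding 57.59.21.43.43: 57→(57−19)÷2=19=s, 59→(59−19)÷2=20=t, 21→(21−19)÷2=1=a, 43→(43−19)÷2=12=l, 43→(43−19)÷2=12=l.

stall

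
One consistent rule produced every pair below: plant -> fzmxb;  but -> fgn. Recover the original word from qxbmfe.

The output letters match the input read backwards, each shifted +12: plant reversed is tnalp. Read the word backwards and shift each letter +12.
Decoding qxbmfe: shift back: q−12=e, x−12=l, b−12=p, m−12=a, f−12=t, e−12=s → elpats; then reverse → staple.

staple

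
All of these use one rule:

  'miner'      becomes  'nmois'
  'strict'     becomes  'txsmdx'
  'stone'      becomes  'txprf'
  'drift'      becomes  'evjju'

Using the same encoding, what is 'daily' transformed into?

eejpz

Shifts by position in miner: pos 0: m→n (+1), pos 1: i→m (+4), pos 2: n→o (+1), pos 3: e→i (+4) — repeating every 2. The shifts repeat in a cycle of length 2: positions 0,1,… shift by +1, +4, then the pattern repeats.
On daily: d+1=e, a+4=e, i+1=j, l+4=p, y+1=z.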